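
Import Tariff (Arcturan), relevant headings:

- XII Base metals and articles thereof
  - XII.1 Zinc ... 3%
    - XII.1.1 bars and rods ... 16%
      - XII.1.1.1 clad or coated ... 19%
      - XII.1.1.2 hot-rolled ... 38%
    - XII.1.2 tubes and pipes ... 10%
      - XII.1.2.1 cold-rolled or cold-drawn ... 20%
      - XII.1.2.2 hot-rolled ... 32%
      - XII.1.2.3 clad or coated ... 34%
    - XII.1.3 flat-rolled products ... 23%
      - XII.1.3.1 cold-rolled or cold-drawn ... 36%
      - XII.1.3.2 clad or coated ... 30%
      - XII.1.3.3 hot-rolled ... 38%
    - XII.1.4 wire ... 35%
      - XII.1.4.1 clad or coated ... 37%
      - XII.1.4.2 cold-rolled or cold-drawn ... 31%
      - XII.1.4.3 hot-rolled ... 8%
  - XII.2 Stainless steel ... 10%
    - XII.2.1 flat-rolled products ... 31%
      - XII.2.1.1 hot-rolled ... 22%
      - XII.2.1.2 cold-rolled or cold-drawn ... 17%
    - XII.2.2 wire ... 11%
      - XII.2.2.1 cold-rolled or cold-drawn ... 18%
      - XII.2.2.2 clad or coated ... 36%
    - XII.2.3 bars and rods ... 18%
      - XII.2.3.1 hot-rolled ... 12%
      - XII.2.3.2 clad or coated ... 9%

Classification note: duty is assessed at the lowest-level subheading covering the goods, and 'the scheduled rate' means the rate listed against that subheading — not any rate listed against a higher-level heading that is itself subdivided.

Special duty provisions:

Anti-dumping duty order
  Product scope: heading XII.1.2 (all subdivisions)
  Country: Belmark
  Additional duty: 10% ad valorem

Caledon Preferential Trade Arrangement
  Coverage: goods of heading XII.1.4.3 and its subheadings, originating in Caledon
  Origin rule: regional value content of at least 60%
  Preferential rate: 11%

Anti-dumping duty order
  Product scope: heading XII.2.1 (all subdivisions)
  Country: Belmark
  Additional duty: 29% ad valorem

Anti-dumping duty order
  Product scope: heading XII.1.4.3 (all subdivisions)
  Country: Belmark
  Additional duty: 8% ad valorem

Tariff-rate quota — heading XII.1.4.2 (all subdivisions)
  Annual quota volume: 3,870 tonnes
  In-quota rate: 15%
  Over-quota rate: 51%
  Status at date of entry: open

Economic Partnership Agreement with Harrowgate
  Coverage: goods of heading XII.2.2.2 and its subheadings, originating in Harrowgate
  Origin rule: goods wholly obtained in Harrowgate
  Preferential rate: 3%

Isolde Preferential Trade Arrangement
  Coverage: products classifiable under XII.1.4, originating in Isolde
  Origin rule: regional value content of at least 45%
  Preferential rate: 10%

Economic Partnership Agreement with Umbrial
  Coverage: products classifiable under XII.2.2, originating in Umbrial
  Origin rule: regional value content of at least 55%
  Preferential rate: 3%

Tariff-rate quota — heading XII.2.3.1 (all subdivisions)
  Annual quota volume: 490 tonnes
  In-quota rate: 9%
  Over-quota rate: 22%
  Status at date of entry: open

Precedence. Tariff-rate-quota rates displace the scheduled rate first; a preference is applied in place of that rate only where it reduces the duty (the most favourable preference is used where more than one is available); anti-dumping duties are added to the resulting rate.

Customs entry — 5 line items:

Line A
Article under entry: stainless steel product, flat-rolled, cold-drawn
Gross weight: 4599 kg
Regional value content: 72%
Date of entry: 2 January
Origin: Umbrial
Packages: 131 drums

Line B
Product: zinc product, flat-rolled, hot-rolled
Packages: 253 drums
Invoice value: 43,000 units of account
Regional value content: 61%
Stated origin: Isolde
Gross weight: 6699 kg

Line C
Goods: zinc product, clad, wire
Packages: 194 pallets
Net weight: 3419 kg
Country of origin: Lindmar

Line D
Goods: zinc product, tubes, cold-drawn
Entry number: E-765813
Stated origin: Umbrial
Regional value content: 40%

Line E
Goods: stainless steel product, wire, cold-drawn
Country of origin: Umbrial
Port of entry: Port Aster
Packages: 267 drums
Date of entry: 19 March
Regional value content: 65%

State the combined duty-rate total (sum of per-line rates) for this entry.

Line A: stainless steel → XII.2; flat-rolled → XII.2.1; cold-drawn → XII.2.1.2. Scheduled 17%. Umbrial agreement on XII.2.2: XII.2.1.2 not covered. → 17%.
Line B: zinc → XII.1; flat-rolled → XII.1.3; hot-rolled → XII.1.3.3. Scheduled 38%. Isolde agreement on XII.1.4: XII.1.3.3 not covered. → 38%.
Line C: zinc → XII.1; wire → XII.1.4; clad → XII.1.4.1. Scheduled 37%. No special measure applies. → 37%.
Line D: zinc → XII.1; tubes → XII.1.2; cold-drawn → XII.1.2.1. Scheduled 20%. Umbrial agreement on XII.2.2: XII.1.2.1 not covered. → 20%.
Line E: stainless steel → XII.2; wire → XII.2.2; cold-drawn → XII.2.2.1. Scheduled 18%. Umbrial agreement on XII.2.2: RVC ≥ 55% → 3% available; preferential 3%. → 3%.
Sum: 17% + 38% + 37% + 20% + 3% = 115%.

115%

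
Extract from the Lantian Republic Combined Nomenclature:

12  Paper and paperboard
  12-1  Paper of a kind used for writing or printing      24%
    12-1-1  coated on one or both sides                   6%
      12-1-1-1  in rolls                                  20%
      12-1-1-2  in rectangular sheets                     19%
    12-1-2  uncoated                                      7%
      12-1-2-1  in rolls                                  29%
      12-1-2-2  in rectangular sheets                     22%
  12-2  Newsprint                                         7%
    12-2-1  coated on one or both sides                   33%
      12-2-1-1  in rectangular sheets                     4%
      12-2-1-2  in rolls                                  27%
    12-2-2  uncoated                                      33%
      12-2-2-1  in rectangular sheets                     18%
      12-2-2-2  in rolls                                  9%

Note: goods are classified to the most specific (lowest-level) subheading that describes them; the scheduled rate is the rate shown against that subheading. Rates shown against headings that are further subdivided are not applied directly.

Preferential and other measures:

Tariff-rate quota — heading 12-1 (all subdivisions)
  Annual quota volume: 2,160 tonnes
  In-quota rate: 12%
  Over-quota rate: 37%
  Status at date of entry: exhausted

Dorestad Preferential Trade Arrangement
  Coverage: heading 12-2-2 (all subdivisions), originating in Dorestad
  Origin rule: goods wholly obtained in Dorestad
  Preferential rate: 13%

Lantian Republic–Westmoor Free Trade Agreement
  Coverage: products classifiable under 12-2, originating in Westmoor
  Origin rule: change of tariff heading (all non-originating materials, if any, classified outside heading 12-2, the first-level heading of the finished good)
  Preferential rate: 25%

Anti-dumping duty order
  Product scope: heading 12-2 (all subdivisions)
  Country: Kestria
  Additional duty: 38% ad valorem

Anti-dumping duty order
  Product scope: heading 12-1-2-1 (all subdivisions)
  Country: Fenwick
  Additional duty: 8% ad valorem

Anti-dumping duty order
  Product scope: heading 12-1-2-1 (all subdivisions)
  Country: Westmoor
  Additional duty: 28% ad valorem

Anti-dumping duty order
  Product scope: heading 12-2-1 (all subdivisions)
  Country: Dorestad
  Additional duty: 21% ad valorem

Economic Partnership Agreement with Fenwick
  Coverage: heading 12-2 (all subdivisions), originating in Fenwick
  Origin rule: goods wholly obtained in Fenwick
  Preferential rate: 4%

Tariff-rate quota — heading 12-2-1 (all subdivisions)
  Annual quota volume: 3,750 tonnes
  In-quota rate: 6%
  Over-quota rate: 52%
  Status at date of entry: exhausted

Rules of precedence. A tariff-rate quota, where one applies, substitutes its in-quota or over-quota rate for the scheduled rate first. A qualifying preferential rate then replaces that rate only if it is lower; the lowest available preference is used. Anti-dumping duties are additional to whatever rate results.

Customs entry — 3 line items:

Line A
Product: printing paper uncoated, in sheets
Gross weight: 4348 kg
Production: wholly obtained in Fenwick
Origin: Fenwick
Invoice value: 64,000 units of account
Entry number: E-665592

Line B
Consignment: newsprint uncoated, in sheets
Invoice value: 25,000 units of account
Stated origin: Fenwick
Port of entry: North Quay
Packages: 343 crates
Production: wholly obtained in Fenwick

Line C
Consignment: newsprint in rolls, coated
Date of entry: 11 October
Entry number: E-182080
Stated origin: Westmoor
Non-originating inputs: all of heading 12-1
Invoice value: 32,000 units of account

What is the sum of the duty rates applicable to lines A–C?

Line A: printing paper → 12-1; uncoated → 12-1-2; in sheets → 12-1-2-2. Scheduled 22%. quota on 12-1 exhausted → over-quota 37%; Fenwick agreement on 12-2: 12-1-2-2 not covered. → 37%.
Line B: newsprint → 12-2; uncoated → 12-2-2; in sheets → 12-2-2-1. Scheduled 18%. Fenwick agreement on 12-2: wholly obtained → 4% available; preferential 4%. → 4%.
Line C: newsprint → 12-2; coated → 12-2-1; in rolls → 12-2-1-2. Scheduled 27%. quota on 12-2-1 exhausted → over-quota 52%; Westmoor agreement on 12-2: CTH met → 25% available; preferential 25%. → 25%.
Sum: 37% + 4% + 25% = 66%.

66%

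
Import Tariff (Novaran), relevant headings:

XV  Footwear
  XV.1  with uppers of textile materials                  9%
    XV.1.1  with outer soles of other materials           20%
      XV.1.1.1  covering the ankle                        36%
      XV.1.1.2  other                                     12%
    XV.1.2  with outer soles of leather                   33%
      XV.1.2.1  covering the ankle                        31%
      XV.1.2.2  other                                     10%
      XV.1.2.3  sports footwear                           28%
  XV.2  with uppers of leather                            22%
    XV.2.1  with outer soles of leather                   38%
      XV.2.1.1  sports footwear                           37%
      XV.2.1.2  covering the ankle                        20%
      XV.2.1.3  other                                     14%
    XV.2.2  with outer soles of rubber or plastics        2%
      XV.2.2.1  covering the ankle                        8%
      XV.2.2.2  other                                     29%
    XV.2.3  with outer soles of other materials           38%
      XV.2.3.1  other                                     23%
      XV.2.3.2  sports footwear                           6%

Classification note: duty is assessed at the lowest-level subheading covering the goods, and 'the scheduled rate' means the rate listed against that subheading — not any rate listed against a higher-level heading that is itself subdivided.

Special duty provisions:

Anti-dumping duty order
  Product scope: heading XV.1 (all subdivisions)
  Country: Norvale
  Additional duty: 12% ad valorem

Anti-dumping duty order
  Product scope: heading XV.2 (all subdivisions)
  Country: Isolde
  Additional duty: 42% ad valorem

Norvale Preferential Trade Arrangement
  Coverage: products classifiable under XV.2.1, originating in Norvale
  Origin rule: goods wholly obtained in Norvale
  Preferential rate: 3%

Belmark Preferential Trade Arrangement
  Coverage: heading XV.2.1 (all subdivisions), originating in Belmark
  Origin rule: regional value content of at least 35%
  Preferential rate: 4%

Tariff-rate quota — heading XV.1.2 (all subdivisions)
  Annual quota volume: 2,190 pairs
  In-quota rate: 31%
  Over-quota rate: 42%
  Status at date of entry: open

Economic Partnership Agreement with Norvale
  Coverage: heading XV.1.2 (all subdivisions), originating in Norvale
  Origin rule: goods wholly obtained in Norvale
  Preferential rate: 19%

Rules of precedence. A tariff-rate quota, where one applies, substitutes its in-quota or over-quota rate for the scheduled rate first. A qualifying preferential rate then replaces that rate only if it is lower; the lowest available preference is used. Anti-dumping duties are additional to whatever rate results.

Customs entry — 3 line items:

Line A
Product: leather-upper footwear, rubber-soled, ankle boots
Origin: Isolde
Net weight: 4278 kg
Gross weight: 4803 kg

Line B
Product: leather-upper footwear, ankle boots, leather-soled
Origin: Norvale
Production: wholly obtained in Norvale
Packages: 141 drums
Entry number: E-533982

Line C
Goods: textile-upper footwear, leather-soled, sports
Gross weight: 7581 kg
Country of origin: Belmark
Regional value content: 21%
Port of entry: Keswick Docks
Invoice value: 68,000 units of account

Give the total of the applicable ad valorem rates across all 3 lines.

84%

Line A: leather-upper → XV.2; rubber-soled → XV.2.2; ankle boots → XV.2.2.1. Scheduled 8%. anti-dumping (Isolde, XV.2): +42%; total 8% + 42% = 50%. → 50%.
Line B: leather-upper → XV.2; leather-soled → XV.2.1; ankle boots → XV.2.1.2. Scheduled 20%. Norvale agreement on XV.2.1: wholly obtained → 3% available; Norvale agreement on XV.1.2: XV.2.1.2 not covered; preferential 3%. → 3%.
Line C: textile-upper → XV.1; leather-soled → XV.1.2; sports → XV.1.2.3. Scheduled 28%. quota on XV.1.2 open → in-quota 31%; Belmark agreement on XV.2.1: XV.1.2.3 not covered. → 31%.
Sum: 50% + 3% + 31% = 84%.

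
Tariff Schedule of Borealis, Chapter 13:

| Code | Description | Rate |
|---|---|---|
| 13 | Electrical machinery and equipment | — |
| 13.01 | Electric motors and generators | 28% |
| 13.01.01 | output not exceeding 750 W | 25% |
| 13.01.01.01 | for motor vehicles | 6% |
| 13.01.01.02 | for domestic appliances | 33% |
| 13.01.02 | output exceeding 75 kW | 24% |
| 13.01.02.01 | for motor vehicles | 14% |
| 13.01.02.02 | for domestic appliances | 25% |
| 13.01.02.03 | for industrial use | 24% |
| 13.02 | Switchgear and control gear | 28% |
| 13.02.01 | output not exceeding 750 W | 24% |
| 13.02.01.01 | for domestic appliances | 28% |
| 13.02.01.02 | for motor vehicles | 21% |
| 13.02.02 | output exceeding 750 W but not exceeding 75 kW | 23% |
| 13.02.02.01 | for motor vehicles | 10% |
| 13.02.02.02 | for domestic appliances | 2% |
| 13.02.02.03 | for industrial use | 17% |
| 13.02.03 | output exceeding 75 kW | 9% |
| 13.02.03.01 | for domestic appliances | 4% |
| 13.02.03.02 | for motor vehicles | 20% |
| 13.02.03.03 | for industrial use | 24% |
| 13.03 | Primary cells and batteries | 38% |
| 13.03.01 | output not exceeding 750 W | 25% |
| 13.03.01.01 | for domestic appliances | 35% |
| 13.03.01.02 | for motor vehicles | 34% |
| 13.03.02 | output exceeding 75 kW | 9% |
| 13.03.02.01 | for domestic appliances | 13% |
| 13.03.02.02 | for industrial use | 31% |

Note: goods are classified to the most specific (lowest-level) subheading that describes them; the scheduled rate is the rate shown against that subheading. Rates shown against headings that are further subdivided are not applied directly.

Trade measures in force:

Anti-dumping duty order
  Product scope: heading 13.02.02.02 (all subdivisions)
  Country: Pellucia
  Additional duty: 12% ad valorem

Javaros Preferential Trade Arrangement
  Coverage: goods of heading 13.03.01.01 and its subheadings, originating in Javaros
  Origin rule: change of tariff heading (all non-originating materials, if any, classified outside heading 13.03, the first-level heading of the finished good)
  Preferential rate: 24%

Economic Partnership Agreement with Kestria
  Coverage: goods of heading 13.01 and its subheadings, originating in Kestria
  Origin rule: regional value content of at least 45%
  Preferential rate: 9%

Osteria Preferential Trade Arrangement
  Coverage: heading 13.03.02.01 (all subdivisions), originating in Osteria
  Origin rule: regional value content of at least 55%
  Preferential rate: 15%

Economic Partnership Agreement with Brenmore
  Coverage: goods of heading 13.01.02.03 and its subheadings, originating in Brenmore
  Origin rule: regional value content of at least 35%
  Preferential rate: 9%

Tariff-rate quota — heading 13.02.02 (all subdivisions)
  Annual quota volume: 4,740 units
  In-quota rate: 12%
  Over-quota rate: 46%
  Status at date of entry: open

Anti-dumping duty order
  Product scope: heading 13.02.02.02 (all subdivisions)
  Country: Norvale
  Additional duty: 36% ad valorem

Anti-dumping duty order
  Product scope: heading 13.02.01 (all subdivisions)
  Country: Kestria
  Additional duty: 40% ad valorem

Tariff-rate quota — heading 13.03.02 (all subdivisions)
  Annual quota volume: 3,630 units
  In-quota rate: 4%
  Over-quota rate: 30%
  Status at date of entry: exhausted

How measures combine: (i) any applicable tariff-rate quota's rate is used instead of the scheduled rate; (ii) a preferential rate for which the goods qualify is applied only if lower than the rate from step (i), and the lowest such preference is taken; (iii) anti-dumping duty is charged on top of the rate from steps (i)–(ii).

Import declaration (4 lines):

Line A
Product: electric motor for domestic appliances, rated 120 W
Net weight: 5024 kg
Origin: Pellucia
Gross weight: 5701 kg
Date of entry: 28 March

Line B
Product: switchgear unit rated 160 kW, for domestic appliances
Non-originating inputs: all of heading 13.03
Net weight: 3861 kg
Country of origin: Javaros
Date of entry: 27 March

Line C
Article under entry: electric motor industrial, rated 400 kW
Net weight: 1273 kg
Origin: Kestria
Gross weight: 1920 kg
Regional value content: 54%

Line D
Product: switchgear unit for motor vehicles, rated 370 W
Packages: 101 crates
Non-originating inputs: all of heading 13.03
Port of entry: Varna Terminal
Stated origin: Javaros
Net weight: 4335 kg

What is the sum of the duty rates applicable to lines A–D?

Line A: electric motor → 13.01; rated 120 W → 13.01.01; for domestic appliances → 13.01.01.02. Scheduled 33%. No special measure applies. → 33%.
Line B: switchgear unit → 13.02; rated 160 kW → 13.02.03; for domestic appliances → 13.02.03.01. Scheduled 4%. Javaros agreement on 13.03.01.01: 13.02.03.01 not covered. → 4%.
Line C: electric motor → 13.01; rated 400 kW → 13.01.02; industrial → 13.01.02.03. Scheduled 24%. Kestria agreement on 13.01: RVC ≥ 45% → 9% available; preferential 9%. → 9%.
Line D: switchgear unit → 13.02; rated 370 W → 13.02.01; for motor vehicles → 13.02.01.02. Scheduled 21%. Javaros agreement on 13.03.01.01: 13.02.01.02 not covered. → 21%.
Sum: 33% + 4% + 9% + 21% = 67%.

67%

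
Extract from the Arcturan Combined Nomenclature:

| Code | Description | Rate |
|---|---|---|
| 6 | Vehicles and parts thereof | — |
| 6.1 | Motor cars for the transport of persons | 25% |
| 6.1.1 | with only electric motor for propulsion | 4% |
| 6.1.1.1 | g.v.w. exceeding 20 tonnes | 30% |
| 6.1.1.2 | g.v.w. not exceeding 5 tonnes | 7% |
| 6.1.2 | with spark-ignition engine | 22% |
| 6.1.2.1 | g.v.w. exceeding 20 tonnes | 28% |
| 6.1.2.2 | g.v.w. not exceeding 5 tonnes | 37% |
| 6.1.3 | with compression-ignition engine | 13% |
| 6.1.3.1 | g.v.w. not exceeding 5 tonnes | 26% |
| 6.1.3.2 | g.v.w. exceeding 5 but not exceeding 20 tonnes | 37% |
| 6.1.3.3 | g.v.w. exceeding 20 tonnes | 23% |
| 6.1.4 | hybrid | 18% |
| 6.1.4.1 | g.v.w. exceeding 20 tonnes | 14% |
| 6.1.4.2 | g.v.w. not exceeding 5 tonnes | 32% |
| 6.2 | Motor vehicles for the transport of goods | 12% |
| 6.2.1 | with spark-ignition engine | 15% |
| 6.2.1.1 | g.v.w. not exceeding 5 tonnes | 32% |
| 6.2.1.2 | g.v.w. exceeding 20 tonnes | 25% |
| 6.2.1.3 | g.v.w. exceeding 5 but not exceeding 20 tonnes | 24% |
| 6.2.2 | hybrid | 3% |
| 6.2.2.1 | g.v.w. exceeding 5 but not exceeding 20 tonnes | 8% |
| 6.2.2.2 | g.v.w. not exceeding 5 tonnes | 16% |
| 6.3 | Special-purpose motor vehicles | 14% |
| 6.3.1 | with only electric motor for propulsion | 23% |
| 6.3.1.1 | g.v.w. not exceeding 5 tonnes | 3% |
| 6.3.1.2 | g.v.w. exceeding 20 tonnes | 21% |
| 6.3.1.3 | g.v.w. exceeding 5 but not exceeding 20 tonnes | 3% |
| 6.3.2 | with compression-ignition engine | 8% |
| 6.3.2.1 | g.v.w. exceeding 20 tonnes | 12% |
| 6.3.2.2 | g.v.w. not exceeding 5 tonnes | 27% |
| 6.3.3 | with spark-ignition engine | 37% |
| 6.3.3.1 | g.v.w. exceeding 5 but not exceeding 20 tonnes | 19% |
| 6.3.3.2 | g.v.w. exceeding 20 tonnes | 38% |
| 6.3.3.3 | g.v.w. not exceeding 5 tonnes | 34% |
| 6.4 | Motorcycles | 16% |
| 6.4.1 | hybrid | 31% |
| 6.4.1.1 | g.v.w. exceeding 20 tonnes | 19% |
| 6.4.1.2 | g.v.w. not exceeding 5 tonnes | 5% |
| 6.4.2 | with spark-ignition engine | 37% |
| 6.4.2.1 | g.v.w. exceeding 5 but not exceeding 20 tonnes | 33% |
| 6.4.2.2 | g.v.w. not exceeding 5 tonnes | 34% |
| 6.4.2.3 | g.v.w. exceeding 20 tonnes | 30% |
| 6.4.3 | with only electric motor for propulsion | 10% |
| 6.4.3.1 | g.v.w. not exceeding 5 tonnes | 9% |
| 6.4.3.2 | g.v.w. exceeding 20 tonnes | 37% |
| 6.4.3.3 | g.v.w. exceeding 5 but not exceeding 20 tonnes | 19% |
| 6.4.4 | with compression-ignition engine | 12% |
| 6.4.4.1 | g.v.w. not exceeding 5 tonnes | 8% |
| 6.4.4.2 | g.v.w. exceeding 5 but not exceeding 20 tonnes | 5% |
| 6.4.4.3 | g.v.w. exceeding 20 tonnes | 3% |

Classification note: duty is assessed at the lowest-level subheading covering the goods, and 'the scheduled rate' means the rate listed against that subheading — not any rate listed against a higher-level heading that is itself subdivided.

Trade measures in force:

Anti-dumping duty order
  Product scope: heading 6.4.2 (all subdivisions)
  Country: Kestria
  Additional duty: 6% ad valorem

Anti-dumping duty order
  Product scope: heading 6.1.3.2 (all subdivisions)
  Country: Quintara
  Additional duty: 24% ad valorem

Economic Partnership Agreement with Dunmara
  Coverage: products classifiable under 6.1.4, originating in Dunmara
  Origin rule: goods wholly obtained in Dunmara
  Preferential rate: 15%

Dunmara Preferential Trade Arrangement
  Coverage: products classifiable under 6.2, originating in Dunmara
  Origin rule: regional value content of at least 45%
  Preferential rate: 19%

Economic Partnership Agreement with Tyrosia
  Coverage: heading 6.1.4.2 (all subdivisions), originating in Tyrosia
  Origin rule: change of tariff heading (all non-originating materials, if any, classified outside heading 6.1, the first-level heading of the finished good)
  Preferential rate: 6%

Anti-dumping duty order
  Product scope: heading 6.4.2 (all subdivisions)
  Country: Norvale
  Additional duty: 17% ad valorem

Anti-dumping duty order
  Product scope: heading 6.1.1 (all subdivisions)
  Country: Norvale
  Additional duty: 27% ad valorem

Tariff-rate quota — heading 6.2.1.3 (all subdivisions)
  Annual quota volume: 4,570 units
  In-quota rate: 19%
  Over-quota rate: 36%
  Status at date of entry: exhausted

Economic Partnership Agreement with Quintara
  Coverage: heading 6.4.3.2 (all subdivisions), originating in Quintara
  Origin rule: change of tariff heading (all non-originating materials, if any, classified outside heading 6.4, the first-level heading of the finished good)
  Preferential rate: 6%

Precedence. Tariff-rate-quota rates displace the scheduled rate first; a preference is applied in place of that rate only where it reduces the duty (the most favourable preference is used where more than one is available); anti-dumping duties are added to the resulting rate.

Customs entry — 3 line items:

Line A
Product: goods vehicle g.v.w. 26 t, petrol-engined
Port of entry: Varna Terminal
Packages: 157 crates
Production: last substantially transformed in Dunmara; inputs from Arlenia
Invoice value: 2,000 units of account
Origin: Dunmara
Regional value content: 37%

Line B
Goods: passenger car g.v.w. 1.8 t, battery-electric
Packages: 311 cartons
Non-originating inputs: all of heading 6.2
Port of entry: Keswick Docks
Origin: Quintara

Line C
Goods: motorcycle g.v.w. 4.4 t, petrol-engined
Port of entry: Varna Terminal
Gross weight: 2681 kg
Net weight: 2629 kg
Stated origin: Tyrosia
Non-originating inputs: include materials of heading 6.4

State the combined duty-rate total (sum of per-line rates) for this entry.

66%

Line A: goods vehicle → 6.2; petrol-engined → 6.2.1; g.v.w. 26 t → 6.2.1.2. Scheduled 25%. Dunmara agreement on 6.1.4: 6.2.1.2 not covered; Dunmara agreement on 6.2: RVC < 45%. → 25%.
Line B: passenger car → 6.1; battery-electric → 6.1.1; g.v.w. 1.8 t → 6.1.1.2. Scheduled 7%. Quintara agreement on 6.4.3.2: 6.1.1.2 not covered. → 7%.
Line C: motorcycle → 6.4; petrol-engined → 6.4.2; g.v.w. 4.4 t → 6.4.2.2. Scheduled 34%. Tyrosia agreement on 6.1.4.2: 6.4.2.2 not covered. → 34%.
Sum: 25% + 7% + 34% = 66%.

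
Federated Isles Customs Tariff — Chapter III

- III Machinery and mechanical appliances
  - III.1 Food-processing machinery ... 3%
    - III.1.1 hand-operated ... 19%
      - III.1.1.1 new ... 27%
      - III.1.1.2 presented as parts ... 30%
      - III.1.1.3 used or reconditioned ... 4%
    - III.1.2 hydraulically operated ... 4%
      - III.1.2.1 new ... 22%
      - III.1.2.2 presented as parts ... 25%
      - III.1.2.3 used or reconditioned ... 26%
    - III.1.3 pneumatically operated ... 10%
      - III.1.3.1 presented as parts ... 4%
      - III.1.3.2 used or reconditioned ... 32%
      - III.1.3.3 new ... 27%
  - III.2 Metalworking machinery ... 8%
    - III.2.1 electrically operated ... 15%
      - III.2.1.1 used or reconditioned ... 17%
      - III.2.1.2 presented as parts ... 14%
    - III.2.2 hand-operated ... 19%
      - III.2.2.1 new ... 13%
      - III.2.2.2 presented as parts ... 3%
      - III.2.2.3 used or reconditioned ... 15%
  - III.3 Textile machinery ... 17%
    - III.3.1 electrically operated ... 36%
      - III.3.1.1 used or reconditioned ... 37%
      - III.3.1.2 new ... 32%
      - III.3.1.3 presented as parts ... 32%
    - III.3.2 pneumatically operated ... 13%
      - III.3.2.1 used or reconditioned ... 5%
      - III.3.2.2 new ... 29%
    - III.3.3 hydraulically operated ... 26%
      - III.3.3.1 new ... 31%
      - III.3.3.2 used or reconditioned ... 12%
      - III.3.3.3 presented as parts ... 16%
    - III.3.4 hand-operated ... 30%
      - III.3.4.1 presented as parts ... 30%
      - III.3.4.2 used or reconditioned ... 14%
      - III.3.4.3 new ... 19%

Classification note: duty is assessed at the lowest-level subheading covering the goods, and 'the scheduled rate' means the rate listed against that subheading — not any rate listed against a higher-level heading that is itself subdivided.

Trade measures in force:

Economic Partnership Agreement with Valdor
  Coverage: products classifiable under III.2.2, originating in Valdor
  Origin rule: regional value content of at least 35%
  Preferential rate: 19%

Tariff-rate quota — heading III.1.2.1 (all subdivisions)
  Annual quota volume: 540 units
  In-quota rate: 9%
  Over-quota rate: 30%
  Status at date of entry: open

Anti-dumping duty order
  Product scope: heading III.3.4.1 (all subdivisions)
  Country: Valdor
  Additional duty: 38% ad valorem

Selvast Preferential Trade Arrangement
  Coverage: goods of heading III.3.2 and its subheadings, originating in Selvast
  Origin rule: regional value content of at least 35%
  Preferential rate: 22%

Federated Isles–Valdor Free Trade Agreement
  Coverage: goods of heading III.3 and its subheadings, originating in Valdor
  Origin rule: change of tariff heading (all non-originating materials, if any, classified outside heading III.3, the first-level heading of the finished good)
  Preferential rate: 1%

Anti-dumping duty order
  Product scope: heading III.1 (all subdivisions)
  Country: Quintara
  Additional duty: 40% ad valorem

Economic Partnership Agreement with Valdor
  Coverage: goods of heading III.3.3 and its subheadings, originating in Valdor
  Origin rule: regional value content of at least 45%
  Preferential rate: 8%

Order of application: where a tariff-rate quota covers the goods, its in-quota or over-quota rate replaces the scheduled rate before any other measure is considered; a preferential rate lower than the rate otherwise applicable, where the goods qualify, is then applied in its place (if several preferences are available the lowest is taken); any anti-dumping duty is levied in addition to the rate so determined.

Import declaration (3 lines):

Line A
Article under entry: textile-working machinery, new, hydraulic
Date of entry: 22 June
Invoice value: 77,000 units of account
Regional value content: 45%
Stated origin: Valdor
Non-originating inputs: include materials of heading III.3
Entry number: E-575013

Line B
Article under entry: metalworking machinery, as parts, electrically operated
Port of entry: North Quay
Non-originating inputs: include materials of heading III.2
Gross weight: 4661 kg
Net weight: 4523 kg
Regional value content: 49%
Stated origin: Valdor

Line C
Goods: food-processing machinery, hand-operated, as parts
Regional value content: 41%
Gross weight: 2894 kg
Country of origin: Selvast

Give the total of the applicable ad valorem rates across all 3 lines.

Line A: textile-working → III.3; hydraulic → III.3.3; new → III.3.3.1. Scheduled 31%. Valdor agreement on III.2.2: III.3.3.1 not covered; Valdor agreement on III.3: CTH not met; Valdor agreement on III.3.3: RVC ≥ 45% → 8% available; preferential 8%. → 8%.
Line B: metalworking → III.2; electrically operated → III.2.1; as parts → III.2.1.2. Scheduled 14%. Valdor agreement on III.2.2: III.2.1.2 not covered; Valdor agreement on III.3: III.2.1.2 not covered; Valdor agreement on III.3.3: III.2.1.2 not covered. → 14%.
Line C: food-processing → III.1; hand-operated → III.1.1; as parts → III.1.1.2. Scheduled 30%. Selvast agreement on III.3.2: III.1.1.2 not covered. → 30%.
Sum: 8% + 14% + 30% = 52%.

52%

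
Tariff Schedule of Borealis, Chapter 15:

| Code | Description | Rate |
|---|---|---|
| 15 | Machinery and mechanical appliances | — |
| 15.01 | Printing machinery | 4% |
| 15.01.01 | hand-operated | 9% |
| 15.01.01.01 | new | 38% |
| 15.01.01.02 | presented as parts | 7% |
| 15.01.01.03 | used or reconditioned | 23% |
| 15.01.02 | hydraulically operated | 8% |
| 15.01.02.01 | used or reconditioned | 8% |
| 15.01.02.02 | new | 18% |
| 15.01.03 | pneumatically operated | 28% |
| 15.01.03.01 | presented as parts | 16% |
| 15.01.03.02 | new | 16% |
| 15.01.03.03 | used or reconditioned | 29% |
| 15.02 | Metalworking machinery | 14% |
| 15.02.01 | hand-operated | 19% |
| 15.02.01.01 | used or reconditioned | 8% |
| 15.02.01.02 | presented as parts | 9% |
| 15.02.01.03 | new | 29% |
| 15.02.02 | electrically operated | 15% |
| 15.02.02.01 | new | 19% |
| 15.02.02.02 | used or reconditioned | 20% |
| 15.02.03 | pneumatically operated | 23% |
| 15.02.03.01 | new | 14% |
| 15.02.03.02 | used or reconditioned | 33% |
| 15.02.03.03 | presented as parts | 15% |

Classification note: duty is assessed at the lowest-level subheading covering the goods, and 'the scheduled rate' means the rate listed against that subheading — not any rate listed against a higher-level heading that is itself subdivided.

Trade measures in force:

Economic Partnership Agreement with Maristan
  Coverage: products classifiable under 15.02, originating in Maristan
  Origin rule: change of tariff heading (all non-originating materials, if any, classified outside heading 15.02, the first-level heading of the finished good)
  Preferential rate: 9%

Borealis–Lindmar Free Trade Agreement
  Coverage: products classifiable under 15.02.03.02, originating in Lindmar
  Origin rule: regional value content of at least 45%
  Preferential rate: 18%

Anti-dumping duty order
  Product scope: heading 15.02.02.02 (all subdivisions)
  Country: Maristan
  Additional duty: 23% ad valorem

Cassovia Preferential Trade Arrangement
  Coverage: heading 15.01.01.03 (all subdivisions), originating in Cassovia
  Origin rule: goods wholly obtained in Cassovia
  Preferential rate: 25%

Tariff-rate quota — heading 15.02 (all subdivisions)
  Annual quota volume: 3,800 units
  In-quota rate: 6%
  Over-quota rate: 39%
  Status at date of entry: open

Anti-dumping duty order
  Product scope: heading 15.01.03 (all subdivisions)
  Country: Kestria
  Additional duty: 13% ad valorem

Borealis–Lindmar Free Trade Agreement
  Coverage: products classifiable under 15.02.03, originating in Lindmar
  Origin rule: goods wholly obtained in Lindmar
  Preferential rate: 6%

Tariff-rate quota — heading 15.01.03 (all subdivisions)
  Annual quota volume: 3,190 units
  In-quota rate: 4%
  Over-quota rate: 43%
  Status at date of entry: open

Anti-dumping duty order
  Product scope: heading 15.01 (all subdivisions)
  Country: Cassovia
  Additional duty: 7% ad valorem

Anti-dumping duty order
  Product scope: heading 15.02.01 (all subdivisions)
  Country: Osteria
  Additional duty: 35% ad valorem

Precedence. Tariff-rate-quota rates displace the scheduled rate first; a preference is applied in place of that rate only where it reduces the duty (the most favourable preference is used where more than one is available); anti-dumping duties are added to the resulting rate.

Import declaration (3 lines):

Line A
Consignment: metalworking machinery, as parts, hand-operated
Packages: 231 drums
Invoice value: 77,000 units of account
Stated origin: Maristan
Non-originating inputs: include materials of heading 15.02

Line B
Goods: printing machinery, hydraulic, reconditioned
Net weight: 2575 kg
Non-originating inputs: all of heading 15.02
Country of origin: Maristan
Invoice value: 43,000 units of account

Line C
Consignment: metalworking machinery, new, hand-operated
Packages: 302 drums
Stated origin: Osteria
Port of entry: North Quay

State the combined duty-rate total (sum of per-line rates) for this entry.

55%

Line A: metalworking → 15.02; hand-operated → 15.02.01; as parts → 15.02.01.02. Scheduled 9%. quota on 15.02 open → in-quota 6%; Maristan agreement on 15.02: CTH not met. → 6%.
Line B: printing → 15.01; hydraulic → 15.01.02; reconditioned → 15.01.02.01. Scheduled 8%. Maristan agreement on 15.02: 15.01.02.01 not covered. → 8%.
Line C: metalworking → 15.02; hand-operated → 15.02.01; new → 15.02.01.03. Scheduled 29%. quota on 15.02 open → in-quota 6%; anti-dumping (Osteria, 15.02.01): +35%; total 6% + 35% = 41%. → 41%.
Sum: 6% + 8% + 41% = 55%.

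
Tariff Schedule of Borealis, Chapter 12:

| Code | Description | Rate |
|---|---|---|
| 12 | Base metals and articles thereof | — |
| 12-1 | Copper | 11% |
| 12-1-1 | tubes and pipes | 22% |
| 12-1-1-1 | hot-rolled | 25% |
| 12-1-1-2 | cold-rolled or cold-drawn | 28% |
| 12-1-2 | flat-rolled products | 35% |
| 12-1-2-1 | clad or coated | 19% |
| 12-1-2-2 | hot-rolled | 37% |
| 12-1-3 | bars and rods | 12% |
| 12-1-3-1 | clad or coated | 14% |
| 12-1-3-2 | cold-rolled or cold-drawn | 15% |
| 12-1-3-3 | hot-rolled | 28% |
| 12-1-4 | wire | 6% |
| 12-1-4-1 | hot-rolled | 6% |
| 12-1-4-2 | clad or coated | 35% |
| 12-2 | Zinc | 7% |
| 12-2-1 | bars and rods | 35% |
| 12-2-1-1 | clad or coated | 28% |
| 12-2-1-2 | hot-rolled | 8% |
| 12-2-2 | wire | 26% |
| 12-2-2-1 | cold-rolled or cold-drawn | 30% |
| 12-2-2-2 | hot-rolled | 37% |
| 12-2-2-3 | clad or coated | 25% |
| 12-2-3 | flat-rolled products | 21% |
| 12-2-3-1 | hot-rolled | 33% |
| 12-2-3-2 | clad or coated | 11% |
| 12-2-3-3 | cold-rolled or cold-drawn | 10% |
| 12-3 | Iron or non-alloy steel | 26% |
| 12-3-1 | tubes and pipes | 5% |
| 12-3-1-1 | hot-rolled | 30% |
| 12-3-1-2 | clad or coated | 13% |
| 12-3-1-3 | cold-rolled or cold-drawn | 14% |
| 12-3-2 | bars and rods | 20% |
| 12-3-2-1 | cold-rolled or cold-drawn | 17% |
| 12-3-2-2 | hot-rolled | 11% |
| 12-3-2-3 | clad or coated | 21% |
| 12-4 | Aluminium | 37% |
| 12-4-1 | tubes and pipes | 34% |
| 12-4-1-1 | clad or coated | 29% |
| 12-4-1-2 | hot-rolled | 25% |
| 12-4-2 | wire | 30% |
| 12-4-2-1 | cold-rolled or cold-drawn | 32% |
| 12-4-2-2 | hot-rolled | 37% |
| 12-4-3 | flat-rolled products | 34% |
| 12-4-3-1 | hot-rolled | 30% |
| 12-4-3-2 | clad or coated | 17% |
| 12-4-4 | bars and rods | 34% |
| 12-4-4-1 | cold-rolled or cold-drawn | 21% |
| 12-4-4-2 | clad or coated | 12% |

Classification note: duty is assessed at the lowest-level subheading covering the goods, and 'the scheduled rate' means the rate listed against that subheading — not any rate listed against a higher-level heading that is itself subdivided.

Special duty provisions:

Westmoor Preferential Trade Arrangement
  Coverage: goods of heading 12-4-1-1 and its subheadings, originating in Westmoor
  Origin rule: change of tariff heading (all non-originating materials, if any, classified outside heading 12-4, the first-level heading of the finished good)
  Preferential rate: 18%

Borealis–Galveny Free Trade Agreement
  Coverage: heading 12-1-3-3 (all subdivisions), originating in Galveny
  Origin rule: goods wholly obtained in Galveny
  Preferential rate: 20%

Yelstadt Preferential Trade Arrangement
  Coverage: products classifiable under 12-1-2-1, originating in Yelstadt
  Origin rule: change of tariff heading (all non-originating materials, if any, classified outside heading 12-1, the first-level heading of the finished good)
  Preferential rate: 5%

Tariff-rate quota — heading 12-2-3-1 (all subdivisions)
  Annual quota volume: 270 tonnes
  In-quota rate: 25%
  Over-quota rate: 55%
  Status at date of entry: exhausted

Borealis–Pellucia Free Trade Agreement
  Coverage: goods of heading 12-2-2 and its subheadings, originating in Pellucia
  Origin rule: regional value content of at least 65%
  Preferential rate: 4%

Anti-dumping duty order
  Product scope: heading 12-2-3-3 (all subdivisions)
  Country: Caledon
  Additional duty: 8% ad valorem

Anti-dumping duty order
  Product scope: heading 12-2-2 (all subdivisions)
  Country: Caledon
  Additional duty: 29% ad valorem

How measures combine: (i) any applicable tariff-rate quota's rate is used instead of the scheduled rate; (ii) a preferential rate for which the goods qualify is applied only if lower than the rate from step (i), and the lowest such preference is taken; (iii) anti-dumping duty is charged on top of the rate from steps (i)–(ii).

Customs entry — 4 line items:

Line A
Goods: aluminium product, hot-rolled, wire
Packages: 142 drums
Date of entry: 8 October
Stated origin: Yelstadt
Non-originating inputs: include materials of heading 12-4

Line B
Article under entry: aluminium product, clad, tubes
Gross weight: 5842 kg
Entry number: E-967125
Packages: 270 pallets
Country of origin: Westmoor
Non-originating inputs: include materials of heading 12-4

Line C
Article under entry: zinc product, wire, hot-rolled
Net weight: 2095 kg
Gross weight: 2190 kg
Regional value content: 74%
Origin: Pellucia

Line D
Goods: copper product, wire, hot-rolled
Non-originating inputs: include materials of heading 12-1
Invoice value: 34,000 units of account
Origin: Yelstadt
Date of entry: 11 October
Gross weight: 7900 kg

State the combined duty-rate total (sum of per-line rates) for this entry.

76%

Line A: aluminium → 12-4; wire → 12-4-2; hot-rolled → 12-4-2-2. Scheduled 37%. Yelstadt agreement on 12-1-2-1: 12-4-2-2 not covered. → 37%.
Line B: aluminium → 12-4; tubes → 12-4-1; clad → 12-4-1-1. Scheduled 29%. Westmoor agreement on 12-4-1-1: CTH not met. → 29%.
Line C: zinc → 12-2; wire → 12-2-2; hot-rolled → 12-2-2-2. Scheduled 37%. Pellucia agreement on 12-2-2: RVC ≥ 65% → 4% available; preferential 4%. → 4%.
Line D: copper → 12-1; wire → 12-1-4; hot-rolled → 12-1-4-1. Scheduled 6%. Yelstadt agreement on 12-1-2-1: 12-1-4-1 not covered. → 6%.
Sum: 37% + 29% + 4% + 6% = 76%.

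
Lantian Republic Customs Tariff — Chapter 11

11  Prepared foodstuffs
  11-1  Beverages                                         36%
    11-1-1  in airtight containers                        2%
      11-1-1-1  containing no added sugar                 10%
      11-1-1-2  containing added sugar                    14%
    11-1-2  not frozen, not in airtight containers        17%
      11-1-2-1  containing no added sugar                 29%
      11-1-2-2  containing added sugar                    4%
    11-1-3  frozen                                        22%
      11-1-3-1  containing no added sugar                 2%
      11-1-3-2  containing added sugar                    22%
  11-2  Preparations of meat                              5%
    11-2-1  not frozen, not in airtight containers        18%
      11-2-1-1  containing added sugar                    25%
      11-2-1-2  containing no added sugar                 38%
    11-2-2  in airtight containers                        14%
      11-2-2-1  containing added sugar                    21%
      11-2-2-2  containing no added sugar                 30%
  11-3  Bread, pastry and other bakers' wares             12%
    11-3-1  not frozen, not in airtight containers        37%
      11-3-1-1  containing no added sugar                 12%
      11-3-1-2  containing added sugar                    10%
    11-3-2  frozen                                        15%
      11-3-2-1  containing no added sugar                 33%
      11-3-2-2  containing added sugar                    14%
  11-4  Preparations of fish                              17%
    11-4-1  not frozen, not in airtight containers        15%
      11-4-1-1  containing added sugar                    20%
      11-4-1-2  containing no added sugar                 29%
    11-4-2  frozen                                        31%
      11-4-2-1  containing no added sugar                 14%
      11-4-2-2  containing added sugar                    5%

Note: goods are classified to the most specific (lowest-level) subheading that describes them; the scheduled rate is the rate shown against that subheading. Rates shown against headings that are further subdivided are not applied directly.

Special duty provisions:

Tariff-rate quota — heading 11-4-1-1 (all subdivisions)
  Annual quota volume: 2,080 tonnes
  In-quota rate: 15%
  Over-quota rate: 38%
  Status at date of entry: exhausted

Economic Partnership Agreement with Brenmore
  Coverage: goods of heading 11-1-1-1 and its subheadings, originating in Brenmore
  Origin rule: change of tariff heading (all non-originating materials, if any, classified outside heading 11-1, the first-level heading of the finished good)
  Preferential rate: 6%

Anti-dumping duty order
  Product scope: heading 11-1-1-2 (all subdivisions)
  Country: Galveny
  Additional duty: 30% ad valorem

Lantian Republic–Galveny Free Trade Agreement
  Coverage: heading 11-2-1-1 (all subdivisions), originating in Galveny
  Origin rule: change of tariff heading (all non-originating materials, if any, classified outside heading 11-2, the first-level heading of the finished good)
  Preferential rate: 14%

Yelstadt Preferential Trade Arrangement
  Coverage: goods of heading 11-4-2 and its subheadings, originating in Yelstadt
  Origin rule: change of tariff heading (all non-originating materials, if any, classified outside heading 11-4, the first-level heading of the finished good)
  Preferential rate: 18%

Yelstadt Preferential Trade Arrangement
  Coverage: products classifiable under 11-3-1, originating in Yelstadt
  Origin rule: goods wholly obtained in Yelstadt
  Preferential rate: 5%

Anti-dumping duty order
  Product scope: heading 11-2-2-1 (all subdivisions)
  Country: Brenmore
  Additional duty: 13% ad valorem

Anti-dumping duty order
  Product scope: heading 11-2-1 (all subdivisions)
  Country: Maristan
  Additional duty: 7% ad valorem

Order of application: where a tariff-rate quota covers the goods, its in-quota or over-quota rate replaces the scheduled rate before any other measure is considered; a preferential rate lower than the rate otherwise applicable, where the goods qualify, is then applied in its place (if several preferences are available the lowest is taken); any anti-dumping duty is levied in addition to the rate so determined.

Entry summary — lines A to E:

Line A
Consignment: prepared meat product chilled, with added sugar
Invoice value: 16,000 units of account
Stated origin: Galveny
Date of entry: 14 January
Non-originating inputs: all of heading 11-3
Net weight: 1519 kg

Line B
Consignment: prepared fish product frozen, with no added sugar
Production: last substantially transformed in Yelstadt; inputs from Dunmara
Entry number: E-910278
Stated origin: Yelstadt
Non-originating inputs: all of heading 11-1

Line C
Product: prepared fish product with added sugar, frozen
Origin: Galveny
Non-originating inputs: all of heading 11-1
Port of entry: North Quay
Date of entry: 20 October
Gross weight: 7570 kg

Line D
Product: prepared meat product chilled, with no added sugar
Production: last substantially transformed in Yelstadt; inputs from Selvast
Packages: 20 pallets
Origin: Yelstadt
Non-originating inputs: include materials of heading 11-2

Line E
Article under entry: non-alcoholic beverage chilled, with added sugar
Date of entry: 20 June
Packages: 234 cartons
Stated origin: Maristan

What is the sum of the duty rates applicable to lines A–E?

75%

Line A: prepared meat product → 11-2; chilled → 11-2-1; with added sugar → 11-2-1-1. Scheduled 25%. Galveny agreement on 11-2-1-1: CTH met → 14% available; preferential 14%. → 14%.
Line B: prepared fish product → 11-4; frozen → 11-4-2; with no added sugar → 11-4-2-1. Scheduled 14%. Yelstadt agreement on 11-4-2: CTH met → 18% available; Yelstadt agreement on 11-3-1: 11-4-2-1 not covered; preference 18% not lower than 14% → no reduction. → 14%.
Line C: prepared fish product → 11-4; frozen → 11-4-2; with added sugar → 11-4-2-2. Scheduled 5%. Galveny agreement on 11-2-1-1: 11-4-2-2 not covered. → 5%.
Line D: prepared meat product → 11-2; chilled → 11-2-1; with no added sugar → 11-2-1-2. Scheduled 38%. Yelstadt agreement on 11-4-2: 11-2-1-2 not covered; Yelstadt agreement on 11-3-1: 11-2-1-2 not covered. → 38%.
Line E: non-alcoholic beverage → 11-1; chilled → 11-1-2; with added sugar → 11-1-2-2. Scheduled 4%. No special measure applies. → 4%.
Sum: 14% + 14% + 5% + 38% + 4% = 75%.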